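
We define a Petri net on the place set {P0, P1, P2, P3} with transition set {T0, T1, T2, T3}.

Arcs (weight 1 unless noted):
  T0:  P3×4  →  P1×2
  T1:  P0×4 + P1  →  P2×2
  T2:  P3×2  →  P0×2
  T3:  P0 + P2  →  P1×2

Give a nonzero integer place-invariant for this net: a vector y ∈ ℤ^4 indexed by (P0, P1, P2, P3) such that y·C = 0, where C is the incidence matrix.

Incidence matrix C (rows=places, cols=transitions):
       T0   T1   T2   T3
   P0   0   -4    2   -1
   P1   2   -1    0    2
   P2   0    2    0   -1
   P3  -4    0   -2    0

Candidate y = [1, 2, 3, 1]; check y·C column-wise:
  col T0: 1·0 + 2·2 + 3·0 + 1·-4 = 0
  col T1: 1·-4 + 2·-1 + 3·2 + 1·0 = 0
  col T2: 1·2 + 2·0 + 3·0 + 1·-2 = 0
  col T3: 1·-1 + 2·2 + 3·-1 + 1·0 = 0

y = (P0:1, P1:2, P2:3, P3:1)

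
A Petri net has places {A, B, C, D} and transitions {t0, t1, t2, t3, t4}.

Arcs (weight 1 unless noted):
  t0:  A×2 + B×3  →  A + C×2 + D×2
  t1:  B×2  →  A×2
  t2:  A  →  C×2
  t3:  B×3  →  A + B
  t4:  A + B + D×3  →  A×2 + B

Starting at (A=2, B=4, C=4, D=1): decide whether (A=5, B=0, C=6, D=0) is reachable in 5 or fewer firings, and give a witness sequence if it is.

depth 0: 1 marking
depth 1: 5 markings reached so far
depth 2: 12 markings reached so far
depth 3: 17 markings reached so far
depth 4: 22 markings reached so far
depth 5: 25 markings reached so far
target is not among the 25 markings reachable within 5 steps

NO — not reachable within 5 firings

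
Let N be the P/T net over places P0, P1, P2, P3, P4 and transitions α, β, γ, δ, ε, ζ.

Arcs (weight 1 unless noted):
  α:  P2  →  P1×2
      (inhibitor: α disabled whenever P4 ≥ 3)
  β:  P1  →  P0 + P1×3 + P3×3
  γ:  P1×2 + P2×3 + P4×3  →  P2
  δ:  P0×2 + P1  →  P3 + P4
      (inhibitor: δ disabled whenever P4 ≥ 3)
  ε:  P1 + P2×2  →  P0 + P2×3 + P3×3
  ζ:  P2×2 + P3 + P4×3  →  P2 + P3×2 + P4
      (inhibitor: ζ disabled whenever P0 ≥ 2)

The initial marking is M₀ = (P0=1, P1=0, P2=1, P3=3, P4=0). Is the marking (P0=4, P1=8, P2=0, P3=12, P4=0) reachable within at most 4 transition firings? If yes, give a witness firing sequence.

step 1: fire α:  (P0=1, P1=0, P2=1, P3=3, P4=0) → (P0=1, P1=2, P2=0, P3=3, P4=0)
step 2: fire β:  (P0=1, P1=2, P2=0, P3=3, P4=0) → (P0=2, P1=4, P2=0, P3=6, P4=0)
step 3: fire β:  (P0=2, P1=4, P2=0, P3=6, P4=0) → (P0=3, P1=6, P2=0, P3=9, P4=0)
step 4: fire β:  (P0=3, P1=6, P2=0, P3=9, P4=0) → (P0=4, P1=8, P2=0, P3=12, P4=0)

YES — reachable via ⟨α, β, β, β⟩ (4 firings)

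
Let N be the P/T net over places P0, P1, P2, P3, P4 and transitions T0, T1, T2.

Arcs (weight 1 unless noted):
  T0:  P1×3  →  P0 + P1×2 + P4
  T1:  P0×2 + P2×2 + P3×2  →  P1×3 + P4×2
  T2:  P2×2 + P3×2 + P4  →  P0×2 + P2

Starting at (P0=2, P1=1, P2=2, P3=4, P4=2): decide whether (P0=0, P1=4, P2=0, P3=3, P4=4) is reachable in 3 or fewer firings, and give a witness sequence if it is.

depth 0: 1 marking
depth 1: 3 markings reached so far
depth 2: 4 markings reached so far
depth 3: 5 markings reached so far
target is not among the 5 markings reachable within 3 steps

NO — not reachable within 3 firings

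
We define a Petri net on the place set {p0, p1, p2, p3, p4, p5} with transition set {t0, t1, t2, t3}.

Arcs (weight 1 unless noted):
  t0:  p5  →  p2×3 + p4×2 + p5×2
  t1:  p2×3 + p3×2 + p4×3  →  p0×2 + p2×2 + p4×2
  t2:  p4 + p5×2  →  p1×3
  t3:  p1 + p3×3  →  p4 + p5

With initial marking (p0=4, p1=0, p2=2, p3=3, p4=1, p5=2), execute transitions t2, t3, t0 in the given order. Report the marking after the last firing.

step 1: fire t2:  (p0=4, p1=0, p2=2, p3=3, p4=1, p5=2) → (p0=4, p1=3, p2=2, p3=3, p4=0, p5=0)
step 2: fire t3:  (p0=4, p1=3, p2=2, p3=3, p4=0, p5=0) → (p0=4, p1=2, p2=2, p3=0, p4=1, p5=1)
step 3: fire t0:  (p0=4, p1=2, p2=2, p3=0, p4=1, p5=1) → (p0=4, p1=2, p2=5, p3=0, p4=3, p5=2)

(p0=4, p1=2, p2=5, p3=0, p4=3, p5=2)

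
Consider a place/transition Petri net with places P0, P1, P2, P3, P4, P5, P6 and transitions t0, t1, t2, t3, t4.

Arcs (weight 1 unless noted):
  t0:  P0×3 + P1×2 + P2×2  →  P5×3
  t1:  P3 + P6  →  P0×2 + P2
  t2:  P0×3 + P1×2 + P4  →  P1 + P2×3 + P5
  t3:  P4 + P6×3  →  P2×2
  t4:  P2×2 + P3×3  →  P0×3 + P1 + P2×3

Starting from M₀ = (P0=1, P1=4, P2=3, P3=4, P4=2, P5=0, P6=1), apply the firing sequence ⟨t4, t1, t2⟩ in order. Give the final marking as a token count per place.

step 1: fire t4:  (P0=1, P1=4, P2=3, P3=4, P4=2, P5=0, P6=1) → (P0=4, P1=5, P2=4, P3=1, P4=2, P5=0, P6=1)
step 2: fire t1:  (P0=4, P1=5, P2=4, P3=1, P4=2, P5=0, P6=1) → (P0=6, P1=5, P2=5, P3=0, P4=2, P5=0, P6=0)
step 3: fire t2:  (P0=6, P1=5, P2=5, P3=0, P4=2, P5=0, P6=0) → (P0=3, P1=4, P2=8, P3=0, P4=1, P5=1, P6=0)

(P0=3, P1=4, P2=8, P3=0, P4=1, P5=1, P6=0)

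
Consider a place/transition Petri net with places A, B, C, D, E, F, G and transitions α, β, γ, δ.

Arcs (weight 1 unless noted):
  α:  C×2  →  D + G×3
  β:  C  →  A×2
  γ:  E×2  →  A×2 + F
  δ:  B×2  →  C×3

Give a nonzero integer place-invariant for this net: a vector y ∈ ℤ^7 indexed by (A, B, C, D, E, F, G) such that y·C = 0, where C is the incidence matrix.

Incidence matrix C (rows=places, cols=transitions):
        α    β    γ    δ
    A   0    2    2    0
    B   0    0    0   -2
    C  -2   -1    0    3
    D   1    0    0    0
    E   0    0   -2    0
    F   0    0    1    0
    G   3    0    0    0

Candidate y = [1, 3, 2, 4, 1, 0, 0]; check y·C column-wise:
  col α: 1·0 + 3·0 + 2·-2 + 4·1 + 1·0 + 0·3 = 0
  col β: 1·2 + 3·0 + 2·-1 + 4·0 + 1·0 = 0
  col γ: 1·2 + 3·0 + 2·0 + 4·0 + 1·-2 + 0·1 = 0
  col δ: 1·0 + 3·-2 + 2·3 + 4·0 + 1·0 = 0

y = (A:1, B:3, C:2, D:4, E:1, F:0, G:0)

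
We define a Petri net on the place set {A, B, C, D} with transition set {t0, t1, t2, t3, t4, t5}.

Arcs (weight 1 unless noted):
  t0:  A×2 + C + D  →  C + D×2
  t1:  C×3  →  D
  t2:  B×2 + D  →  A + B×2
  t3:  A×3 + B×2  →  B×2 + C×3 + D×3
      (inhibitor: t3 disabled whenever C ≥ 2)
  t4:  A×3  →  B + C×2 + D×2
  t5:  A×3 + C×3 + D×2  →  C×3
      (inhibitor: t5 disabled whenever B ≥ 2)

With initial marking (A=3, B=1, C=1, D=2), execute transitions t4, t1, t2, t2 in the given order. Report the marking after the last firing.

(A=2, B=2, C=0, D=3)

step 1: fire t4:  (A=3, B=1, C=1, D=2) → (A=0, B=2, C=3, D=4)
step 2: fire t1:  (A=0, B=2, C=3, D=4) → (A=0, B=2, C=0, D=5)
step 3: fire t2:  (A=0, B=2, C=0, D=5) → (A=1, B=2, C=0, D=4)
step 4: fire t2:  (A=1, B=2, C=0, D=4) → (A=2, B=2, C=0, D=3)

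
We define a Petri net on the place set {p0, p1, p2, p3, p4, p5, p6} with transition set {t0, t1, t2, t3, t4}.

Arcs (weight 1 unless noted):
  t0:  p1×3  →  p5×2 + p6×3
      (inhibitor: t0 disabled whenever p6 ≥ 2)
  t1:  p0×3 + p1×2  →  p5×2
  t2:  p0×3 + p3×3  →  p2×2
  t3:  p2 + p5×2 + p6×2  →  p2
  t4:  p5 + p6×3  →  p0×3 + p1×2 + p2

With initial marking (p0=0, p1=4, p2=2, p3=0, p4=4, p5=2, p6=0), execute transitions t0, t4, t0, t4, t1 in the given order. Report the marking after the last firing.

(p0=3, p1=0, p2=4, p3=0, p4=4, p5=6, p6=0)

step 1: fire t0:  (p0=0, p1=4, p2=2, p3=0, p4=4, p5=2, p6=0) → (p0=0, p1=1, p2=2, p3=0, p4=4, p5=4, p6=3)
step 2: fire t4:  (p0=0, p1=1, p2=2, p3=0, p4=4, p5=4, p6=3) → (p0=3, p1=3, p2=3, p3=0, p4=4, p5=3, p6=0)
step 3: fire t0:  (p0=3, p1=3, p2=3, p3=0, p4=4, p5=3, p6=0) → (p0=3, p1=0, p2=3, p3=0, p4=4, p5=5, p6=3)
step 4: fire t4:  (p0=3, p1=0, p2=3, p3=0, p4=4, p5=5, p6=3) → (p0=6, p1=2, p2=4, p3=0, p4=4, p5=4, p6=0)
step 5: fire t1:  (p0=6, p1=2, p2=4, p3=0, p4=4, p5=4, p6=0) → (p0=3, p1=0, p2=4, p3=0, p4=4, p5=6, p6=0)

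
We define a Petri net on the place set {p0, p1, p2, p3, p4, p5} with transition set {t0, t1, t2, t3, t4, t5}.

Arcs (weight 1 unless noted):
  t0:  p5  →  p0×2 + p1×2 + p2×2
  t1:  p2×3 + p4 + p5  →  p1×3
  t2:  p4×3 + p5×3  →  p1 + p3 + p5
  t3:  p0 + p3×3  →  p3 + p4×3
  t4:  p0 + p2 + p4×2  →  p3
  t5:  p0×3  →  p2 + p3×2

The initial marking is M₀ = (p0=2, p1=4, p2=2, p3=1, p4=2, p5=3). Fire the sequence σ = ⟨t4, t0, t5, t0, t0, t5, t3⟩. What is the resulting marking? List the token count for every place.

(p0=0, p1=10, p2=9, p3=4, p4=3, p5=0)

step 1: fire t4:  (p0=2, p1=4, p2=2, p3=1, p4=2, p5=3) → (p0=1, p1=4, p2=1, p3=2, p4=0, p5=3)
step 2: fire t0:  (p0=1, p1=4, p2=1, p3=2, p4=0, p5=3) → (p0=3, p1=6, p2=3, p3=2, p4=0, p5=2)
step 3: fire t5:  (p0=3, p1=6, p2=3, p3=2, p4=0, p5=2) → (p0=0, p1=6, p2=4, p3=4, p4=0, p5=2)
step 4: fire t0:  (p0=0, p1=6, p2=4, p3=4, p4=0, p5=2) → (p0=2, p1=8, p2=6, p3=4, p4=0, p5=1)
step 5: fire t0:  (p0=2, p1=8, p2=6, p3=4, p4=0, p5=1) → (p0=4, p1=10, p2=8, p3=4, p4=0, p5=0)
step 6: fire t5:  (p0=4, p1=10, p2=8, p3=4, p4=0, p5=0) → (p0=1, p1=10, p2=9, p3=6, p4=0, p5=0)
step 7: fire t3:  (p0=1, p1=10, p2=9, p3=6, p4=0, p5=0) → (p0=0, p1=10, p2=9, p3=4, p4=3, p5=0)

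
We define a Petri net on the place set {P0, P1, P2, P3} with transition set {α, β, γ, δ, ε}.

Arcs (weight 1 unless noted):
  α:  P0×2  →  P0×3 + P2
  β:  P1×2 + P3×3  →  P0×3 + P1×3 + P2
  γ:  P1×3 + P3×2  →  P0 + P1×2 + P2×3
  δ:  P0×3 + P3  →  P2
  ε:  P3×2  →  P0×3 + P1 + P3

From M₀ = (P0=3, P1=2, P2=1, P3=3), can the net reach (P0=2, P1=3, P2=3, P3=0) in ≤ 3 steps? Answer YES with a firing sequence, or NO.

depth 0: 1 marking
depth 1: 5 markings reached so far
depth 2: 12 markings reached so far
depth 3: 21 markings reached so far
target is not among the 21 markings reachable within 3 steps

NO — not reachable within 3 firings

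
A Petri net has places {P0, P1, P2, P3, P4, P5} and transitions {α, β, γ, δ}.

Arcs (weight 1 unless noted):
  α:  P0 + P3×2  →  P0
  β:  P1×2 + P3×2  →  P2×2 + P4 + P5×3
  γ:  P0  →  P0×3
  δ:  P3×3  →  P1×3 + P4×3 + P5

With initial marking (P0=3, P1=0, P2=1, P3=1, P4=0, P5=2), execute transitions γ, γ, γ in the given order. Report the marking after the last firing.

(P0=9, P1=0, P2=1, P3=1, P4=0, P5=2)

step 1: fire γ:  (P0=3, P1=0, P2=1, P3=1, P4=0, P5=2) → (P0=5, P1=0, P2=1, P3=1, P4=0, P5=2)
step 2: fire γ:  (P0=5, P1=0, P2=1, P3=1, P4=0, P5=2) → (P0=7, P1=0, P2=1, P3=1, P4=0, P5=2)
step 3: fire γ:  (P0=7, P1=0, P2=1, P3=1, P4=0, P5=2) → (P0=9, P1=0, P2=1, P3=1, P4=0, P5=2)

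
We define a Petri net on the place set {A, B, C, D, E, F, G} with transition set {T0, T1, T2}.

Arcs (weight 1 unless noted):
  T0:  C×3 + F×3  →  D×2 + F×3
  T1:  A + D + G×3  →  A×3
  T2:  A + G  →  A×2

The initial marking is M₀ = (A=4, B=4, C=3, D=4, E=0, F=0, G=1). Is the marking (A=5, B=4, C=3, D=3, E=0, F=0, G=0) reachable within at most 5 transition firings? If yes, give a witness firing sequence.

depth 0: 1 marking
depth 1: 2 markings reached so far
depth 2: 2 markings reached so far
(frontier empty at depth 2; search complete)
target is not among the 2 markings reachable within 5 steps

NO — not reachable within 5 firings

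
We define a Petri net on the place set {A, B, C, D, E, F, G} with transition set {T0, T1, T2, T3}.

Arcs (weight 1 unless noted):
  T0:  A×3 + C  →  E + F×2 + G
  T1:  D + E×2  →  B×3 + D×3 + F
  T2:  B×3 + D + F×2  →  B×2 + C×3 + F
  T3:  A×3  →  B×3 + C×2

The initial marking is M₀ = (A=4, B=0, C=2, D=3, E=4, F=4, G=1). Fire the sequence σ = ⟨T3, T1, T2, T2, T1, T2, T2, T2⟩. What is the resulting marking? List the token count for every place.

(A=1, B=4, C=19, D=2, E=0, F=1, G=1)

step 1: fire T3:  (A=4, B=0, C=2, D=3, E=4, F=4, G=1) → (A=1, B=3, C=4, D=3, E=4, F=4, G=1)
step 2: fire T1:  (A=1, B=3, C=4, D=3, E=4, F=4, G=1) → (A=1, B=6, C=4, D=5, E=2, F=5, G=1)
step 3: fire T2:  (A=1, B=6, C=4, D=5, E=2, F=5, G=1) → (A=1, B=5, C=7, D=4, E=2, F=4, G=1)
step 4: fire T2:  (A=1, B=5, C=7, D=4, E=2, F=4, G=1) → (A=1, B=4, C=10, D=3, E=2, F=3, G=1)
step 5: fire T1:  (A=1, B=4, C=10, D=3, E=2, F=3, G=1) → (A=1, B=7, C=10, D=5, E=0, F=4, G=1)
step 6: fire T2:  (A=1, B=7, C=10, D=5, E=0, F=4, G=1) → (A=1, B=6, C=13, D=4, E=0, F=3, G=1)
step 7: fire T2:  (A=1, B=6, C=13, D=4, E=0, F=3, G=1) → (A=1, B=5, C=16, D=3, E=0, F=2, G=1)
step 8: fire T2:  (A=1, B=5, C=16, D=3, E=0, F=2, G=1) → (A=1, B=4, C=19, D=2, E=0, F=1, G=1)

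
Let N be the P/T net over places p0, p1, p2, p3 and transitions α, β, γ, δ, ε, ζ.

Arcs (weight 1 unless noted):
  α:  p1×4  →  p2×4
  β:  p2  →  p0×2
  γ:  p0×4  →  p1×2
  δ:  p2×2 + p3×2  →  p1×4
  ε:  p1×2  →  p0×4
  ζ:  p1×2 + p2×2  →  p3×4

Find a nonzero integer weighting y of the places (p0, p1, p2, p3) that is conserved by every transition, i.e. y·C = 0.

y = (p0:1, p1:2, p2:2, p3:2)

Incidence matrix C (rows=places, cols=transitions):
        α    β    γ    δ    ε    ζ
   p0   0    2   -4    0    4    0
   p1  -4    0    2    4   -2   -2
   p2   4   -1    0   -2    0   -2
   p3   0    0    0   -2    0    4

Candidate y = [1, 2, 2, 2]; check y·C column-wise:
  col α: 1·0 + 2·-4 + 2·4 + 2·0 = 0
  col β: 1·2 + 2·0 + 2·-1 + 2·0 = 0
  col γ: 1·-4 + 2·2 + 2·0 + 2·0 = 0
  col δ: 1·0 + 2·4 + 2·-2 + 2·-2 = 0
  col ε: 1·4 + 2·-2 + 2·0 + 2·0 = 0
  col ζ: 1·0 + 2·-2 + 2·-2 + 2·4 = 0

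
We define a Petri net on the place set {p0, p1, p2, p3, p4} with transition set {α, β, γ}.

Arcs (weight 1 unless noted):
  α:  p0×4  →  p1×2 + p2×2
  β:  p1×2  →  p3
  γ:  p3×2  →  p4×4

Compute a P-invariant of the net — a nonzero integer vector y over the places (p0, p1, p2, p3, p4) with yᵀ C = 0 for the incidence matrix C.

y = (p0:1, p1:0, p2:2, p3:0, p4:0)

Incidence matrix C (rows=places, cols=transitions):
        α    β    γ
   p0  -4    0    0
   p1   2   -2    0
   p2   2    0    0
   p3   0    1   -2
   p4   0    0    4

Candidate y = [1, 0, 2, 0, 0]; check y·C column-wise:
  col α: 1·-4 + 0·2 + 2·2 = 0
  col β: 1·0 + 0·-2 + 2·0 + 0·1 = 0
  col γ: 1·0 + 2·0 + 0·-2 + 0·4 = 0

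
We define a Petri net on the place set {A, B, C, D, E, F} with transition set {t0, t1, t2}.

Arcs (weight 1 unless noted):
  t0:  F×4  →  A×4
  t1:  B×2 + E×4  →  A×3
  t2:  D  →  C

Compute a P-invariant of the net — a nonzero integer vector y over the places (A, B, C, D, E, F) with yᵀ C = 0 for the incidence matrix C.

y = (A:0, B:0, C:1, D:1, E:0, F:0)

Incidence matrix C (rows=places, cols=transitions):
       t0   t1   t2
    A   4    3    0
    B   0   -2    0
    C   0    0    1
    D   0    0   -1
    E   0   -4    0
    F  -4    0    0

Candidate y = [0, 0, 1, 1, 0, 0]; check y·C column-wise:
  col t0: 0·4 + 1·0 + 1·0 + 0·-4 = 0
  col t1: 0·3 + 0·-2 + 1·0 + 1·0 + 0·-4 = 0
  col t2: 1·1 + 1·-1 = 0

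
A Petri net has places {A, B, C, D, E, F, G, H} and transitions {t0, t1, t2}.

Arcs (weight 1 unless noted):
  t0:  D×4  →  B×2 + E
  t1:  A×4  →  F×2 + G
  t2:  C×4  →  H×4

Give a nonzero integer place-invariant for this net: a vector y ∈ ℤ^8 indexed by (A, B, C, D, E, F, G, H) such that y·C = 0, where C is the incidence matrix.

y = (A:0, B:2, C:0, D:1, E:0, F:0, G:0, H:0)

Incidence matrix C (rows=places, cols=transitions):
       t0   t1   t2
    A   0   -4    0
    B   2    0    0
    C   0    0   -4
    D  -4    0    0
    E   1    0    0
    F   0    2    0
    G   0    1    0
    H   0    0    4

Candidate y = [0, 2, 0, 1, 0, 0, 0, 0]; check y·C column-wise:
  col t0: 2·2 + 1·-4 + 0·1 = 0
  col t1: 0·-4 + 2·0 + 1·0 + 0·2 + 0·1 = 0
  col t2: 2·0 + 0·-4 + 1·0 + 0·4 = 0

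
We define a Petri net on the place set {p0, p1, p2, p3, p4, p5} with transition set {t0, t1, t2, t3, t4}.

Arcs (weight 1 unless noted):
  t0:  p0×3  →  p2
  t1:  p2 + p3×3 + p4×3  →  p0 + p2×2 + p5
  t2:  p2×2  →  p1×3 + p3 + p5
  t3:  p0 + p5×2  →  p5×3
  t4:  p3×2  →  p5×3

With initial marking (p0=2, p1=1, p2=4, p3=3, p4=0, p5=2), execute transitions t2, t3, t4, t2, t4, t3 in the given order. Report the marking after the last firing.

(p0=0, p1=7, p2=0, p3=1, p4=0, p5=12)

step 1: fire t2:  (p0=2, p1=1, p2=4, p3=3, p4=0, p5=2) → (p0=2, p1=4, p2=2, p3=4, p4=0, p5=3)
step 2: fire t3:  (p0=2, p1=4, p2=2, p3=4, p4=0, p5=3) → (p0=1, p1=4, p2=2, p3=4, p4=0, p5=4)
step 3: fire t4:  (p0=1, p1=4, p2=2, p3=4, p4=0, p5=4) → (p0=1, p1=4, p2=2, p3=2, p4=0, p5=7)
step 4: fire t2:  (p0=1, p1=4, p2=2, p3=2, p4=0, p5=7) → (p0=1, p1=7, p2=0, p3=3, p4=0, p5=8)
step 5: fire t4:  (p0=1, p1=7, p2=0, p3=3, p4=0, p5=8) → (p0=1, p1=7, p2=0, p3=1, p4=0, p5=11)
step 6: fire t3:  (p0=1, p1=7, p2=0, p3=1, p4=0, p5=11) → (p0=0, p1=7, p2=0, p3=1, p4=0, p5=12)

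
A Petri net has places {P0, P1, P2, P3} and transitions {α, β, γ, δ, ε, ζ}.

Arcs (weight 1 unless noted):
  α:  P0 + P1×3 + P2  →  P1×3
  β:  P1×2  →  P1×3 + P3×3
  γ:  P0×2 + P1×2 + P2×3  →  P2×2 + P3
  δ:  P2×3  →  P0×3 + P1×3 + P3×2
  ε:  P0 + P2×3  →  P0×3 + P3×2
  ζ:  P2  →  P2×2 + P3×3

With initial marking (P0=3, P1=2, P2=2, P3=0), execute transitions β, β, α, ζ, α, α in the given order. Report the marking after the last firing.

step 1: fire β:  (P0=3, P1=2, P2=2, P3=0) → (P0=3, P1=3, P2=2, P3=3)
step 2: fire β:  (P0=3, P1=3, P2=2, P3=3) → (P0=3, P1=4, P2=2, P3=6)
step 3: fire α:  (P0=3, P1=4, P2=2, P3=6) → (P0=2, P1=4, P2=1, P3=6)
step 4: fire ζ:  (P0=2, P1=4, P2=1, P3=6) → (P0=2, P1=4, P2=2, P3=9)
step 5: fire α:  (P0=2, P1=4, P2=2, P3=9) → (P0=1, P1=4, P2=1, P3=9)
step 6: fire α:  (P0=1, P1=4, P2=1, P3=9) → (P0=0, P1=4, P2=0, P3=9)

(P0=0, P1=4, P2=0, P3=9)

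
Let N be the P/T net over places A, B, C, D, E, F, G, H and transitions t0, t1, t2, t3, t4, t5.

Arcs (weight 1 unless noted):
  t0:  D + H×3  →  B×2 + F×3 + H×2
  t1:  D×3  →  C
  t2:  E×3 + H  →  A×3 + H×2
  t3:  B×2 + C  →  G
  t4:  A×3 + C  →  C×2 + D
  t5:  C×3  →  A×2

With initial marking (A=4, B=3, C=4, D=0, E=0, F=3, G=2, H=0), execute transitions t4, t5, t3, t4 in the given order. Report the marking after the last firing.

(A=0, B=1, C=2, D=2, E=0, F=3, G=3, H=0)

step 1: fire t4:  (A=4, B=3, C=4, D=0, E=0, F=3, G=2, H=0) → (A=1, B=3, C=5, D=1, E=0, F=3, G=2, H=0)
step 2: fire t5:  (A=1, B=3, C=5, D=1, E=0, F=3, G=2, H=0) → (A=3, B=3, C=2, D=1, E=0, F=3, G=2, H=0)
step 3: fire t3:  (A=3, B=3, C=2, D=1, E=0, F=3, G=2, H=0) → (A=3, B=1, C=1, D=1, E=0, F=3, G=3, H=0)
step 4: fire t4:  (A=3, B=1, C=1, D=1, E=0, F=3, G=3, H=0) → (A=0, B=1, C=2, D=2, E=0, F=3, G=3, H=0)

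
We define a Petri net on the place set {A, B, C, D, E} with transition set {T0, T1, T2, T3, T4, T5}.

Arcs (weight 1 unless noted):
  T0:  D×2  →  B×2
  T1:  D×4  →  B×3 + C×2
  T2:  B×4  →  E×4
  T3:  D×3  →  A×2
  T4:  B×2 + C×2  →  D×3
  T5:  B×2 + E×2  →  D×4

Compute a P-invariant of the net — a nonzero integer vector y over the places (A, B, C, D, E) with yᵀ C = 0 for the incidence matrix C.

Incidence matrix C (rows=places, cols=transitions):
       T0   T1   T2   T3   T4   T5
    A   0    0    0    2    0    0
    B   2    3   -4    0   -2   -2
    C   0    2    0    0   -2    0
    D  -2   -4    0   -3    3    4
    E   0    0    4    0    0   -2

Candidate y = [3, 2, 1, 2, 2]; check y·C column-wise:
  col T0: 3·0 + 2·2 + 1·0 + 2·-2 + 2·0 = 0
  col T1: 3·0 + 2·3 + 1·2 + 2·-4 + 2·0 = 0
  col T2: 3·0 + 2·-4 + 1·0 + 2·0 + 2·4 = 0
  col T3: 3·2 + 2·0 + 1·0 + 2·-3 + 2·0 = 0
  col T4: 3·0 + 2·-2 + 1·-2 + 2·3 + 2·0 = 0
  col T5: 3·0 + 2·-2 + 1·0 + 2·4 + 2·-2 = 0

y = (A:3, B:2, C:1, D:2, E:2)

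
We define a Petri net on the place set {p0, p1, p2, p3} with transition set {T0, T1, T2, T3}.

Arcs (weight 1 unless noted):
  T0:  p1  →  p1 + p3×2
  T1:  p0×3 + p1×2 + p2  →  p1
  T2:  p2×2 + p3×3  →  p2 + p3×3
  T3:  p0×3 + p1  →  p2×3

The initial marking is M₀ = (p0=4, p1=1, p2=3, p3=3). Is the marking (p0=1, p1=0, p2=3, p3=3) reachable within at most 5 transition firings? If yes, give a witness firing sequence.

step 1: fire T2:  (p0=4, p1=1, p2=3, p3=3) → (p0=4, p1=1, p2=2, p3=3)
step 2: fire T2:  (p0=4, p1=1, p2=2, p3=3) → (p0=4, p1=1, p2=1, p3=3)
step 3: fire T3:  (p0=4, p1=1, p2=1, p3=3) → (p0=1, p1=0, p2=4, p3=3)
step 4: fire T2:  (p0=1, p1=0, p2=4, p3=3) → (p0=1, p1=0, p2=3, p3=3)

YES — reachable via ⟨T2, T2, T3, T2⟩ (4 firings)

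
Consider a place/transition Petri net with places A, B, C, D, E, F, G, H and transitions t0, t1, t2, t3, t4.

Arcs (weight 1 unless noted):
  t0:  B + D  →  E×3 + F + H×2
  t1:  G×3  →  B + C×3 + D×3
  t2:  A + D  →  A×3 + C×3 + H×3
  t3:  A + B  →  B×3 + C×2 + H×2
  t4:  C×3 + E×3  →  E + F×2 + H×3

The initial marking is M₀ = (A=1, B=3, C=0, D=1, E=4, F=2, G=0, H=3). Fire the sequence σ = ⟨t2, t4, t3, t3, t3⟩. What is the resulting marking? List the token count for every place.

step 1: fire t2:  (A=1, B=3, C=0, D=1, E=4, F=2, G=0, H=3) → (A=3, B=3, C=3, D=0, E=4, F=2, G=0, H=6)
step 2: fire t4:  (A=3, B=3, C=3, D=0, E=4, F=2, G=0, H=6) → (A=3, B=3, C=0, D=0, E=2, F=4, G=0, H=9)
step 3: fire t3:  (A=3, B=3, C=0, D=0, E=2, F=4, G=0, H=9) → (A=2, B=5, C=2, D=0, E=2, F=4, G=0, H=11)
step 4: fire t3:  (A=2, B=5, C=2, D=0, E=2, F=4, G=0, H=11) → (A=1, B=7, C=4, D=0, E=2, F=4, G=0, H=13)
step 5: fire t3:  (A=1, B=7, C=4, D=0, E=2, F=4, G=0, H=13) → (A=0, B=9, C=6, D=0, E=2, F=4, G=0, H=15)

(A=0, B=9, C=6, D=0, E=2, F=4, G=0, H=15)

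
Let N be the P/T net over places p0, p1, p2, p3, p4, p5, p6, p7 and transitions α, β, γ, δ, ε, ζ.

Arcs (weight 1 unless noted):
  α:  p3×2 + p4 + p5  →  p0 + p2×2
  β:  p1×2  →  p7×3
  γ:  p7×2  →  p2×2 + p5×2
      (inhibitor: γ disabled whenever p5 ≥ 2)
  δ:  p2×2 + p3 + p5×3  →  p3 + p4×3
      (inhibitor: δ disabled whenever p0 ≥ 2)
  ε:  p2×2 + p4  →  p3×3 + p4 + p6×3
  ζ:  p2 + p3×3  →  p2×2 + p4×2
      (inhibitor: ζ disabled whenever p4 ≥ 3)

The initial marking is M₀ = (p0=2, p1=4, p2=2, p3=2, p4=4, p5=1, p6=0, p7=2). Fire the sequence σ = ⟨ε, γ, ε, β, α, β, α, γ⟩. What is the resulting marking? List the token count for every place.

(p0=4, p1=0, p2=6, p3=4, p4=2, p5=3, p6=6, p7=4)

step 1: fire ε:  (p0=2, p1=4, p2=2, p3=2, p4=4, p5=1, p6=0, p7=2) → (p0=2, p1=4, p2=0, p3=5, p4=4, p5=1, p6=3, p7=2)
step 2: fire γ:  (p0=2, p1=4, p2=0, p3=5, p4=4, p5=1, p6=3, p7=2) → (p0=2, p1=4, p2=2, p3=5, p4=4, p5=3, p6=3, p7=0)
step 3: fire ε:  (p0=2, p1=4, p2=2, p3=5, p4=4, p5=3, p6=3, p7=0) → (p0=2, p1=4, p2=0, p3=8, p4=4, p5=3, p6=6, p7=0)
step 4: fire β:  (p0=2, p1=4, p2=0, p3=8, p4=4, p5=3, p6=6, p7=0) → (p0=2, p1=2, p2=0, p3=8, p4=4, p5=3, p6=6, p7=3)
step 5: fire α:  (p0=2, p1=2, p2=0, p3=8, p4=4, p5=3, p6=6, p7=3) → (p0=3, p1=2, p2=2, p3=6, p4=3, p5=2, p6=6, p7=3)
step 6: fire β:  (p0=3, p1=2, p2=2, p3=6, p4=3, p5=2, p6=6, p7=3) → (p0=3, p1=0, p2=2, p3=6, p4=3, p5=2, p6=6, p7=6)
step 7: fire α:  (p0=3, p1=0, p2=2, p3=6, p4=3, p5=2, p6=6, p7=6) → (p0=4, p1=0, p2=4, p3=4, p4=2, p5=1, p6=6, p7=6)
step 8: fire γ:  (p0=4, p1=0, p2=4, p3=4, p4=2, p5=1, p6=6, p7=6) → (p0=4, p1=0, p2=6, p3=4, p4=2, p5=3, p6=6, p7=4)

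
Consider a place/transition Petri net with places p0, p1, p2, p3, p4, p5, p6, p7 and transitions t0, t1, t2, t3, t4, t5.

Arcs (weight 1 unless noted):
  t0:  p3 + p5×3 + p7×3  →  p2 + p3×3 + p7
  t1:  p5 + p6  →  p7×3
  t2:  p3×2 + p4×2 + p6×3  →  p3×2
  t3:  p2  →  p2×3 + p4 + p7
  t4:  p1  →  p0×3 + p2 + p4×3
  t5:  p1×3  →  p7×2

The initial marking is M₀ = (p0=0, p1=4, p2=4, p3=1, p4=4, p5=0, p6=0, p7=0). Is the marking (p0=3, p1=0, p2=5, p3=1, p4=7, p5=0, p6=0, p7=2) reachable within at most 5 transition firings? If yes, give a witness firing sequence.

step 1: fire t4:  (p0=0, p1=4, p2=4, p3=1, p4=4, p5=0, p6=0, p7=0) → (p0=3, p1=3, p2=5, p3=1, p4=7, p5=0, p6=0, p7=0)
step 2: fire t5:  (p0=3, p1=3, p2=5, p3=1, p4=7, p5=0, p6=0, p7=0) → (p0=3, p1=0, p2=5, p3=1, p4=7, p5=0, p6=0, p7=2)

YES — reachable via ⟨t4, t5⟩ (2 firings)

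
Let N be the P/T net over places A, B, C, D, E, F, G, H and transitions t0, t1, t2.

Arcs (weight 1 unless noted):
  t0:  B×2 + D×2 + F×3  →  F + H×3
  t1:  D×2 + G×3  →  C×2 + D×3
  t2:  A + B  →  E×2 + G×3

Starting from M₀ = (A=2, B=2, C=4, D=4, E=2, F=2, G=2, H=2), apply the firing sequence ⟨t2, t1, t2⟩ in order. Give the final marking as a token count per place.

(A=0, B=0, C=6, D=5, E=6, F=2, G=5, H=2)

step 1: fire t2:  (A=2, B=2, C=4, D=4, E=2, F=2, G=2, H=2) → (A=1, B=1, C=4, D=4, E=4, F=2, G=5, H=2)
step 2: fire t1:  (A=1, B=1, C=4, D=4, E=4, F=2, G=5, H=2) → (A=1, B=1, C=6, D=5, E=4, F=2, G=2, H=2)
step 3: fire t2:  (A=1, B=1, C=6, D=5, E=4, F=2, G=2, H=2) → (A=0, B=0, C=6, D=5, E=6, F=2, G=5, H=2)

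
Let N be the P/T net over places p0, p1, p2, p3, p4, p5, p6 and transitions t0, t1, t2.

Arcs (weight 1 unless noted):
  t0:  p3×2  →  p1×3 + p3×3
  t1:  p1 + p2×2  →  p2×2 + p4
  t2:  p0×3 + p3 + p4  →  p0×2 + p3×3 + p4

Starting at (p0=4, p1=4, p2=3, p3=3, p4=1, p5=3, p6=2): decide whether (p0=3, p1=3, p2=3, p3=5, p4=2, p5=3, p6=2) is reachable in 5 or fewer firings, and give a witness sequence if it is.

step 1: fire t1:  (p0=4, p1=4, p2=3, p3=3, p4=1, p5=3, p6=2) → (p0=4, p1=3, p2=3, p3=3, p4=2, p5=3, p6=2)
step 2: fire t2:  (p0=4, p1=3, p2=3, p3=3, p4=2, p5=3, p6=2) → (p0=3, p1=3, p2=3, p3=5, p4=2, p5=3, p6=2)

YES — reachable via ⟨t1, t2⟩ (2 firings)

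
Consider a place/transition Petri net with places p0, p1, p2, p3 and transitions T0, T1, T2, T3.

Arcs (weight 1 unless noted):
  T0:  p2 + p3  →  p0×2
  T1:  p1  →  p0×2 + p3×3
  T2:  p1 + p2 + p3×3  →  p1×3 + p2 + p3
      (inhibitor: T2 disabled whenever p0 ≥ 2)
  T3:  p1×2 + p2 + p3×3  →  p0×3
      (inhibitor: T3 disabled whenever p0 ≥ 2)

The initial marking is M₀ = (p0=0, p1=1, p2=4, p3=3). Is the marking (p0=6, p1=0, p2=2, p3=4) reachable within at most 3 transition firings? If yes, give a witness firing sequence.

step 1: fire T0:  (p0=0, p1=1, p2=4, p3=3) → (p0=2, p1=1, p2=3, p3=2)
step 2: fire T0:  (p0=2, p1=1, p2=3, p3=2) → (p0=4, p1=1, p2=2, p3=1)
step 3: fire T1:  (p0=4, p1=1, p2=2, p3=1) → (p0=6, p1=0, p2=2, p3=4)

YES — reachable via ⟨T0, T0, T1⟩ (3 firings)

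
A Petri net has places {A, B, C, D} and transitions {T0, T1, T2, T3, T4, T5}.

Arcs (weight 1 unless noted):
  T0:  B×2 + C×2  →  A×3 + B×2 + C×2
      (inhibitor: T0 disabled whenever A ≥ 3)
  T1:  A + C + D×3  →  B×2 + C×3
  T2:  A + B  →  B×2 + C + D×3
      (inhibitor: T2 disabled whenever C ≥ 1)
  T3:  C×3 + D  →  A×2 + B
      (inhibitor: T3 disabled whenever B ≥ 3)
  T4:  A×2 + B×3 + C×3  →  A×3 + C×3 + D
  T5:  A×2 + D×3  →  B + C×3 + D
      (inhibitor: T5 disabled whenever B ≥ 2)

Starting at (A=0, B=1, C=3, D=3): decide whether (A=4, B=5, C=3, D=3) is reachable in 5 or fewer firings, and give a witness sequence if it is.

depth 0: 1 marking
depth 1: 2 markings reached so far
depth 2: 3 markings reached so far
depth 3: 4 markings reached so far
depth 4: 5 markings reached so far
depth 5: 6 markings reached so far
target is not among the 6 markings reachable within 5 steps

NO — not reachable within 5 firings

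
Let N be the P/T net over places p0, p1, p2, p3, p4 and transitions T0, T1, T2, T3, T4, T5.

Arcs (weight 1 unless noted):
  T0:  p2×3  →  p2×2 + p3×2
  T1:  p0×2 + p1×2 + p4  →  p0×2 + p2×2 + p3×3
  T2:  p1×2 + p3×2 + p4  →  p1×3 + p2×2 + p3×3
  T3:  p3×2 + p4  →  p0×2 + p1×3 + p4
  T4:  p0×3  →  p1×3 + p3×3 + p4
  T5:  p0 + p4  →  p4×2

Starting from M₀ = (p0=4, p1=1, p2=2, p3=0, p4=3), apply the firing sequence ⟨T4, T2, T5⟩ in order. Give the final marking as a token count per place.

step 1: fire T4:  (p0=4, p1=1, p2=2, p3=0, p4=3) → (p0=1, p1=4, p2=2, p3=3, p4=4)
step 2: fire T2:  (p0=1, p1=4, p2=2, p3=3, p4=4) → (p0=1, p1=5, p2=4, p3=4, p4=3)
step 3: fire T5:  (p0=1, p1=5, p2=4, p3=4, p4=3) → (p0=0, p1=5, p2=4, p3=4, p4=4)

(p0=0, p1=5, p2=4, p3=4, p4=4)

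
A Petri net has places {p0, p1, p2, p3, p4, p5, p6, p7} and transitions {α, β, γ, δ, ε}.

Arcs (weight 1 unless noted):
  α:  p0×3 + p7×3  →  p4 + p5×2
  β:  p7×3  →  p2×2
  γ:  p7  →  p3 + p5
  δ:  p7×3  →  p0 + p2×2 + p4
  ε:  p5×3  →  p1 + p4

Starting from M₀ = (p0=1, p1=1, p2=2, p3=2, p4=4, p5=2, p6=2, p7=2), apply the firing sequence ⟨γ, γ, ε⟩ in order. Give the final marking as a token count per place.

step 1: fire γ:  (p0=1, p1=1, p2=2, p3=2, p4=4, p5=2, p6=2, p7=2) → (p0=1, p1=1, p2=2, p3=3, p4=4, p5=3, p6=2, p7=1)
step 2: fire γ:  (p0=1, p1=1, p2=2, p3=3, p4=4, p5=3, p6=2, p7=1) → (p0=1, p1=1, p2=2, p3=4, p4=4, p5=4, p6=2, p7=0)
step 3: fire ε:  (p0=1, p1=1, p2=2, p3=4, p4=4, p5=4, p6=2, p7=0) → (p0=1, p1=2, p2=2, p3=4, p4=5, p5=1, p6=2, p7=0)

(p0=1, p1=2, p2=2, p3=4, p4=5, p5=1, p6=2, p7=0)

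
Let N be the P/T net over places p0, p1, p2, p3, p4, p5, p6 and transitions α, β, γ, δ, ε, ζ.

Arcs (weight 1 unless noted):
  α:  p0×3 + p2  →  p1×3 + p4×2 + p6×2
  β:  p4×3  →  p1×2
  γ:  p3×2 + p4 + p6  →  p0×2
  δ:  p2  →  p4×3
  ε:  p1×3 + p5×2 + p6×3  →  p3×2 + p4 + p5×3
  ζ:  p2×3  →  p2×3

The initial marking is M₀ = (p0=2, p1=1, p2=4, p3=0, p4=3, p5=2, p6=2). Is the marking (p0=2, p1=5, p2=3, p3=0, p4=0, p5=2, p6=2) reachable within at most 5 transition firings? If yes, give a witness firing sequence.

YES — reachable via ⟨β, δ, β⟩ (3 firings)

step 1: fire β:  (p0=2, p1=1, p2=4, p3=0, p4=3, p5=2, p6=2) → (p0=2, p1=3, p2=4, p3=0, p4=0, p5=2, p6=2)
step 2: fire δ:  (p0=2, p1=3, p2=4, p3=0, p4=0, p5=2, p6=2) → (p0=2, p1=3, p2=3, p3=0, p4=3, p5=2, p6=2)
step 3: fire β:  (p0=2, p1=3, p2=3, p3=0, p4=3, p5=2, p6=2) → (p0=2, p1=5, p2=3, p3=0, p4=0, p5=2, p6=2)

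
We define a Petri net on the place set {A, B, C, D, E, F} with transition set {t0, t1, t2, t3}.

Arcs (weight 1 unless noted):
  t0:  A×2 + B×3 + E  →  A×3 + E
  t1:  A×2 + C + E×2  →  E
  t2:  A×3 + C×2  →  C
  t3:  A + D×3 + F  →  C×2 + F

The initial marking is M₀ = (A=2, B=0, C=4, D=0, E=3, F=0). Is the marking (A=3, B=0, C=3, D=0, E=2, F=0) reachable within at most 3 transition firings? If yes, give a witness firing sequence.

NO — not reachable within 3 firings

depth 0: 1 marking
depth 1: 2 markings reached so far
depth 2: 2 markings reached so far
(frontier empty at depth 2; search complete)
target is not among the 2 markings reachable within 3 steps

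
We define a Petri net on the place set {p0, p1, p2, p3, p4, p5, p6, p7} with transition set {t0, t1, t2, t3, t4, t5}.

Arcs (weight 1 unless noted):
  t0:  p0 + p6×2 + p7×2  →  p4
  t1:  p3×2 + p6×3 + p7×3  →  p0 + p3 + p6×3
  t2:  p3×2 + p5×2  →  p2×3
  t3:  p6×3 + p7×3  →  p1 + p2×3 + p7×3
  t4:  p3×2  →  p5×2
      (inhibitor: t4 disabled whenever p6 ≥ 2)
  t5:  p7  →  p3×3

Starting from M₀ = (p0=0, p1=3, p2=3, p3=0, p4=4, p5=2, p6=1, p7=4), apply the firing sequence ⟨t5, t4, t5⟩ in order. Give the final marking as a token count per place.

step 1: fire t5:  (p0=0, p1=3, p2=3, p3=0, p4=4, p5=2, p6=1, p7=4) → (p0=0, p1=3, p2=3, p3=3, p4=4, p5=2, p6=1, p7=3)
step 2: fire t4:  (p0=0, p1=3, p2=3, p3=3, p4=4, p5=2, p6=1, p7=3) → (p0=0, p1=3, p2=3, p3=1, p4=4, p5=4, p6=1, p7=3)
step 3: fire t5:  (p0=0, p1=3, p2=3, p3=1, p4=4, p5=4, p6=1, p7=3) → (p0=0, p1=3, p2=3, p3=4, p4=4, p5=4, p6=1, p7=2)

(p0=0, p1=3, p2=3, p3=4, p4=4, p5=4, p6=1, p7=2)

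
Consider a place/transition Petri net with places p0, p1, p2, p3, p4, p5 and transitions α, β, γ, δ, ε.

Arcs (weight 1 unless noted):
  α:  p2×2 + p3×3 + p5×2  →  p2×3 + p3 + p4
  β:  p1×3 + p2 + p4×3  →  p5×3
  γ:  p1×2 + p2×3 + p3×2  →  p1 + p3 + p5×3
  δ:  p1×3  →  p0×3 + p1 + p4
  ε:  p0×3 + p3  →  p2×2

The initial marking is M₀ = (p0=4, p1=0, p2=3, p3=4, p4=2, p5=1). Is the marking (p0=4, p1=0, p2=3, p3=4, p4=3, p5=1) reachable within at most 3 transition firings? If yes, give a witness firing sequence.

NO — not reachable within 3 firings

depth 0: 1 marking
depth 1: 2 markings reached so far
depth 2: 2 markings reached so far
(frontier empty at depth 2; search complete)
target is not among the 2 markings reachable within 3 steps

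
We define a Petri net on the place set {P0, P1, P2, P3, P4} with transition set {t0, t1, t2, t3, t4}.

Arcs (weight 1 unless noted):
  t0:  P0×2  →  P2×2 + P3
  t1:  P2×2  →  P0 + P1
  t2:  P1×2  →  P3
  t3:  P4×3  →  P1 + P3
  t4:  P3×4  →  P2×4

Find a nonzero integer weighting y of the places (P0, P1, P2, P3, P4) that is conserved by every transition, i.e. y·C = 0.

Incidence matrix C (rows=places, cols=transitions):
       t0   t1   t2   t3   t4
   P0  -2    1    0    0    0
   P1   0    1   -2    1    0
   P2   2   -2    0    0    4
   P3   1    0    1    1   -4
   P4   0    0    0   -3    0

Candidate y = [3, 1, 2, 2, 1]; check y·C column-wise:
  col t0: 3·-2 + 1·0 + 2·2 + 2·1 + 1·0 = 0
  col t1: 3·1 + 1·1 + 2·-2 + 2·0 + 1·0 = 0
  col t2: 3·0 + 1·-2 + 2·0 + 2·1 + 1·0 = 0
  col t3: 3·0 + 1·1 + 2·0 + 2·1 + 1·-3 = 0
  col t4: 3·0 + 1·0 + 2·4 + 2·-4 + 1·0 = 0

y = (P0:3, P1:1, P2:2, P3:2, P4:1)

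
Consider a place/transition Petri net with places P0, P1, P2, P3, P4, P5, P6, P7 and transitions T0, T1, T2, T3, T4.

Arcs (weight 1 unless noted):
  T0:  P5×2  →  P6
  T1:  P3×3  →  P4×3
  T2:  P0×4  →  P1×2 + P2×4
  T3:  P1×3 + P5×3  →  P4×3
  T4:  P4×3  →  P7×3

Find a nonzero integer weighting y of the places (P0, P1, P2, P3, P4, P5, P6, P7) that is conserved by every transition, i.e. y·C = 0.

Incidence matrix C (rows=places, cols=transitions):
       T0   T1   T2   T3   T4
   P0   0    0   -4    0    0
   P1   0    0    2   -3    0
   P2   0    0    4    0    0
   P3   0   -3    0    0    0
   P4   0    3    0    3   -3
   P5  -2    0    0   -3    0
   P6   1    0    0    0    0
   P7   0    0    0    0    3

Candidate y = [1, 0, 1, 0, 0, 0, 0, 0]; check y·C column-wise:
  col T0: 1·0 + 1·0 + 0·-2 + 0·1 = 0
  col T1: 1·0 + 1·0 + 0·-3 + 0·3 = 0
  col T2: 1·-4 + 0·2 + 1·4 = 0
  col T3: 1·0 + 0·-3 + 1·0 + 0·3 + 0·-3 = 0
  col T4: 1·0 + 1·0 + 0·-3 + 0·3 = 0

y = (P0:1, P1:0, P2:1, P3:0, P4:0, P5:0, P6:0, P7:0)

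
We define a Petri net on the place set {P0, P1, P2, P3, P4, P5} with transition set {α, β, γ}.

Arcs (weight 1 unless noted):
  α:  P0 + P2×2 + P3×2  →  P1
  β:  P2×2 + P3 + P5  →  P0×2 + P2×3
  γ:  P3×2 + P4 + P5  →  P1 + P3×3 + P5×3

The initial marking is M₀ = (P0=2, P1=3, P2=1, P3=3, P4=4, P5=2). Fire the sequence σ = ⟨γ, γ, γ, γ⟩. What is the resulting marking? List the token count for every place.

(P0=2, P1=7, P2=1, P3=7, P4=0, P5=10)

step 1: fire γ:  (P0=2, P1=3, P2=1, P3=3, P4=4, P5=2) → (P0=2, P1=4, P2=1, P3=4, P4=3, P5=4)
step 2: fire γ:  (P0=2, P1=4, P2=1, P3=4, P4=3, P5=4) → (P0=2, P1=5, P2=1, P3=5, P4=2, P5=6)
step 3: fire γ:  (P0=2, P1=5, P2=1, P3=5, P4=2, P5=6) → (P0=2, P1=6, P2=1, P3=6, P4=1, P5=8)
step 4: fire γ:  (P0=2, P1=6, P2=1, P3=6, P4=1, P5=8) → (P0=2, P1=7, P2=1, P3=7, P4=0, P5=10)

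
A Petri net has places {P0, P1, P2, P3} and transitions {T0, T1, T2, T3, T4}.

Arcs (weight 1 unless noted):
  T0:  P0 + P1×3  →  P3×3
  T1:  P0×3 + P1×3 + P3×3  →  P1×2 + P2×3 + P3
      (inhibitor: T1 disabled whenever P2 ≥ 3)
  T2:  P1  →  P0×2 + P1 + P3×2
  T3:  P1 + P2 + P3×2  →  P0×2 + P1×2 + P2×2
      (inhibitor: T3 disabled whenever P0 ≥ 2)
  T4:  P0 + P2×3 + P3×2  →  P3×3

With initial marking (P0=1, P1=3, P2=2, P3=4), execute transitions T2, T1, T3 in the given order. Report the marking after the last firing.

(P0=2, P1=3, P2=6, P3=2)

step 1: fire T2:  (P0=1, P1=3, P2=2, P3=4) → (P0=3, P1=3, P2=2, P3=6)
step 2: fire T1:  (P0=3, P1=3, P2=2, P3=6) → (P0=0, P1=2, P2=5, P3=4)
step 3: fire T3:  (P0=0, P1=2, P2=5, P3=4) → (P0=2, P1=3, P2=6, P3=2)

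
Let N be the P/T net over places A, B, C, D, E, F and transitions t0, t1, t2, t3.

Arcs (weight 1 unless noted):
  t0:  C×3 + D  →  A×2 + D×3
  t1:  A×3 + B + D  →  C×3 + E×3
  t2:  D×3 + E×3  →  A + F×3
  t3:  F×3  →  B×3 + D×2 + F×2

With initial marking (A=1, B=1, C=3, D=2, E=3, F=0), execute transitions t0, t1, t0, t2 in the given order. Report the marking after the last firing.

step 1: fire t0:  (A=1, B=1, C=3, D=2, E=3, F=0) → (A=3, B=1, C=0, D=4, E=3, F=0)
step 2: fire t1:  (A=3, B=1, C=0, D=4, E=3, F=0) → (A=0, B=0, C=3, D=3, E=6, F=0)
step 3: fire t0:  (A=0, B=0, C=3, D=3, E=6, F=0) → (A=2, B=0, C=0, D=5, E=6, F=0)
step 4: fire t2:  (A=2, B=0, C=0, D=5, E=6, F=0) → (A=3, B=0, C=0, D=2, E=3, F=3)

(A=3, B=0, C=0, D=2, E=3, F=3)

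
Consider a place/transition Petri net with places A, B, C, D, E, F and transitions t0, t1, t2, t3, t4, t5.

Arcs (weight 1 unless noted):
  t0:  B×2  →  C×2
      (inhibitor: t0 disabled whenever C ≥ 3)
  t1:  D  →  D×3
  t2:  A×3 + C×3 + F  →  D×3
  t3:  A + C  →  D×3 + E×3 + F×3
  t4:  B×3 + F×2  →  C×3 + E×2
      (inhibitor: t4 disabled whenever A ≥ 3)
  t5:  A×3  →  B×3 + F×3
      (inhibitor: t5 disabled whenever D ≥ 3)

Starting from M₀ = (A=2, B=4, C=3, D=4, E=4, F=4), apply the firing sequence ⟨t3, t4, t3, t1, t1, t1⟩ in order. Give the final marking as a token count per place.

(A=0, B=1, C=4, D=16, E=12, F=8)

step 1: fire t3:  (A=2, B=4, C=3, D=4, E=4, F=4) → (A=1, B=4, C=2, D=7, E=7, F=7)
step 2: fire t4:  (A=1, B=4, C=2, D=7, E=7, F=7) → (A=1, B=1, C=5, D=7, E=9, F=5)
step 3: fire t3:  (A=1, B=1, C=5, D=7, E=9, F=5) → (A=0, B=1, C=4, D=10, E=12, F=8)
step 4: fire t1:  (A=0, B=1, C=4, D=10, E=12, F=8) → (A=0, B=1, C=4, D=12, E=12, F=8)
step 5: fire t1:  (A=0, B=1, C=4, D=12, E=12, F=8) → (A=0, B=1, C=4, D=14, E=12, F=8)
step 6: fire t1:  (A=0, B=1, C=4, D=14, E=12, F=8) → (A=0, B=1, C=4, D=16, E=12, F=8)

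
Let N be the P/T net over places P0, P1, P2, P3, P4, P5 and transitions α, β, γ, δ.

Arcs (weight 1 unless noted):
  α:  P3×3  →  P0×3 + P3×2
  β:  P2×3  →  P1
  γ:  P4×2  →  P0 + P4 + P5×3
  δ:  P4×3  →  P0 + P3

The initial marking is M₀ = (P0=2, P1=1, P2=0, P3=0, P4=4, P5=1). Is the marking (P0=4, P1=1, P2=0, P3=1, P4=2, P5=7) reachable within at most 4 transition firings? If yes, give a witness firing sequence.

depth 0: 1 marking
depth 1: 3 markings reached so far
depth 2: 5 markings reached so far
depth 3: 6 markings reached so far
depth 4: 6 markings reached so far
(frontier empty at depth 4; search complete)
target is not among the 6 markings reachable within 4 steps

NO — not reachable within 4 firings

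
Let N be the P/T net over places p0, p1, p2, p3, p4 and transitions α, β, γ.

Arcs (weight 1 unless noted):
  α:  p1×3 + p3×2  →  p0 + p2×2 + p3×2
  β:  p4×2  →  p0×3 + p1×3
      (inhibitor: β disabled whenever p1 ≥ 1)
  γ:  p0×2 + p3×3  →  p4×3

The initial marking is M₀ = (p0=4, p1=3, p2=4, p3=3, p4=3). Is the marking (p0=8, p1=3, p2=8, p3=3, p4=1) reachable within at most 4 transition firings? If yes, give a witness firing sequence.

depth 0: 1 marking
depth 1: 3 markings reached so far
depth 2: 5 markings reached so far
depth 3: 7 markings reached so far
depth 4: 8 markings reached so far
target is not among the 8 markings reachable within 4 steps

NO — not reachable within 4 firings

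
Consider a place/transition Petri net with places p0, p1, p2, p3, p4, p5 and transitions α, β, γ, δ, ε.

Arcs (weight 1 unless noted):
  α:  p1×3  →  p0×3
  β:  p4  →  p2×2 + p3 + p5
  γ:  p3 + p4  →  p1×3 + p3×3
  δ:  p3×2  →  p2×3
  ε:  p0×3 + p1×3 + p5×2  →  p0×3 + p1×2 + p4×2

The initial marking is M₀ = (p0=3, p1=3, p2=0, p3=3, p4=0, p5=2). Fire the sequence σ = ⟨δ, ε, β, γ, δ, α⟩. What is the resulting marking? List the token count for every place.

step 1: fire δ:  (p0=3, p1=3, p2=0, p3=3, p4=0, p5=2) → (p0=3, p1=3, p2=3, p3=1, p4=0, p5=2)
step 2: fire ε:  (p0=3, p1=3, p2=3, p3=1, p4=0, p5=2) → (p0=3, p1=2, p2=3, p3=1, p4=2, p5=0)
step 3: fire β:  (p0=3, p1=2, p2=3, p3=1, p4=2, p5=0) → (p0=3, p1=2, p2=5, p3=2, p4=1, p5=1)
step 4: fire γ:  (p0=3, p1=2, p2=5, p3=2, p4=1, p5=1) → (p0=3, p1=5, p2=5, p3=4, p4=0, p5=1)
step 5: fire δ:  (p0=3, p1=5, p2=5, p3=4, p4=0, p5=1) → (p0=3, p1=5, p2=8, p3=2, p4=0, p5=1)
step 6: fire α:  (p0=3, p1=5, p2=8, p3=2, p4=0, p5=1) → (p0=6, p1=2, p2=8, p3=2, p4=0, p5=1)

(p0=6, p1=2, p2=8, p3=2, p4=0, p5=1)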